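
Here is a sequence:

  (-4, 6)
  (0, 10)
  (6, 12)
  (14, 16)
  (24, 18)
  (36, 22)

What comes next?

First slot: -4, 0, 6, 14, 24, 36 → 50 (differences are 4, 6, 8, … (increasing by 2 each time)).
Second slot — alternating steps +4, +2, +4, +2, …: 6, 10, 12, 16, 18, 22 → 24.
Putting it together: (50, 24).

(50, 24)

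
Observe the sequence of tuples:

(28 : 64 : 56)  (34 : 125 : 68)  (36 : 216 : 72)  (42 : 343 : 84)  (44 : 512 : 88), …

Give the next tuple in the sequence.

(50 : 729 : 100)

First coordinate: 28, 34, 36, 42, 44 → 50 (alternating steps +6, +2, +6, +2, …).
Second coordinate: perfect cubes: 4³, 5³, 6³, …, so 64, 125, 216, 343, 512 → 729.
Third coordinate: always 2 × the first coordinate, so 56, 68, 72, 84, 88 → 100.
Putting it together: (50 : 729 : 100).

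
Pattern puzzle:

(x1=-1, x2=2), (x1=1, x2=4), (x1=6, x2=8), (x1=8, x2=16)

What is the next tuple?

For the x1, alternating steps +2, +5, +2, +5, …: -1, 1, 6, 8 → 13.
X2 goes 2, 4, 8, 16 → 32 (×2 each step).
Combining the parts gives (x1=13, x2=32).

(x1=13, x2=32)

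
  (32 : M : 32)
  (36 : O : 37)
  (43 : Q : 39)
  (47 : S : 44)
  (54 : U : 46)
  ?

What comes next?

First value: alternating steps +4, +7, +4, +7, …, so 32, 36, 43, 47, 54 → 58.
Letter: letters move forward 2 places in the alphabet; M, O, Q, S, U → W.
Third value — alternating steps +5, +2, +5, +2, …: 32, 37, 39, 44, 46 → 51.
Putting it together: (58 : W : 51).

(58 : W : 51)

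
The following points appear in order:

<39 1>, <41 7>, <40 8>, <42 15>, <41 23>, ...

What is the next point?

<43 38>

First value: 39, 41, 40, 42, 41 → 43 (alternating steps +2, −1, +2, −1, …).
Second value: 1, 7, 8, 15, 23 → 38 (each term is the sum of the two before it).
So the next point is <43 38>.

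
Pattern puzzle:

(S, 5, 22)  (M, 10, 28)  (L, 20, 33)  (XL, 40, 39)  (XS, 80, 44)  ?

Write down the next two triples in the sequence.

(S, 160, 50), (M, 320, 55)

Size: runs through clothing sizes XS→XL; S, M, L, XL, XS → S → M.
Second component goes 5, 10, 20, 40, 80 → 160 → 320 (×2 each step).
Third component: alternating steps +6, +5, +6, +5, …, so 22, 28, 33, 39, 44 → 50 → 55.
Putting the parts together: (S, 160, 50) and then (M, 320, 55).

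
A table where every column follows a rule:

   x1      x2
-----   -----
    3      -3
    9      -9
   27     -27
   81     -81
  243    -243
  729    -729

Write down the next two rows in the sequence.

2187  -2187; 6561  -6561

Column x1: 3, 9, 27, 81, 243, 729 → 2187 → 6561 (×3 each step).
Column x2 — ×3 each step: -3, -9, -27, -81, -243, -729 → -2187 → -6561.
Putting the parts together: 2187  -2187 and then 6561  -6561.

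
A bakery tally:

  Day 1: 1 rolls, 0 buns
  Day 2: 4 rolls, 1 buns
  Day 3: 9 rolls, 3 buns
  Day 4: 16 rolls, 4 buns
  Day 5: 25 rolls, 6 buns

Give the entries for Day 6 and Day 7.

36 rolls, 7 buns; 49 rolls, 9 buns

Rolls: perfect squares: 1², 2², 3², …, so 1, 4, 9, 16, 25 → 36 → 49.
Buns goes 0, 1, 3, 4, 6 → 7 → 9 (alternating steps +1, +2, +1, +2, …).
Putting the parts together: 36 rolls, 7 buns and then 49 rolls, 9 buns.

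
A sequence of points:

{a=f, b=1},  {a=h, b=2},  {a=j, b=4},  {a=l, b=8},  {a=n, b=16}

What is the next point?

{a=p, b=32}

A — letters move forward 2 places in the alphabet: f, h, j, l, n → p.
B: ×2 each step, so 1, 2, 4, 8, 16 → 32.
So the next point is {a=p, b=32}.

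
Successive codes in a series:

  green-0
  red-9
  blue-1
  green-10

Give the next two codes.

red-2, blue-11

For the colour, repeats green → red → blue: green, red, blue, green → red → blue.
Second component: alternating steps +9, −8, +9, −8, …; 0, 9, 1, 10 → 2 → 11.
So the next two codes are red-2 and blue-11.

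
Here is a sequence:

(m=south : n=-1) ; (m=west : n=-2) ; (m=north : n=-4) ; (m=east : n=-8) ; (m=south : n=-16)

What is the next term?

M — repeats south → west → north → east: south, west, north, east, south → west.
N: ×2 each step, so -1, -2, -4, -8, -16 → -32.
So the next term is (m=west : n=-32).

(m=west : n=-32)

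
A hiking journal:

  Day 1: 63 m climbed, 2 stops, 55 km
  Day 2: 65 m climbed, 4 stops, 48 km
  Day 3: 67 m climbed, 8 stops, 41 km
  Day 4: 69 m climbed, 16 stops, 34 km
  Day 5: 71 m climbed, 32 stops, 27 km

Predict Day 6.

73 m climbed, 64 stops, 20 km

M climbed: +2 each step; 63, 65, 67, 69, 71 → 73.
For the stops, ×2 each step: 2, 4, 8, 16, 32 → 64.
Km: 55, 48, 41, 34, 27 → 20 (−7 each step).
So the next line is 73 m climbed, 64 stops, 20 km.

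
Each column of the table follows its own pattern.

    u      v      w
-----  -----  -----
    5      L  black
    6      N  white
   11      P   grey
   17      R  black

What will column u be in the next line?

28

Column u — each term is the sum of the two before it: 5, 6, 11, 17 → 28.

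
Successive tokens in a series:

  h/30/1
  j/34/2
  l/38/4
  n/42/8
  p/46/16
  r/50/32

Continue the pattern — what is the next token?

Letter goes h, j, l, n, p, r → t (letters move forward 2 places in the alphabet).
For the second component, +4 each step: 30, 34, 38, 42, 46, 50 → 54.
Third component: ×2 each step, so 1, 2, 4, 8, 16, 32 → 64.
So the next token is t/54/64.

t/54/64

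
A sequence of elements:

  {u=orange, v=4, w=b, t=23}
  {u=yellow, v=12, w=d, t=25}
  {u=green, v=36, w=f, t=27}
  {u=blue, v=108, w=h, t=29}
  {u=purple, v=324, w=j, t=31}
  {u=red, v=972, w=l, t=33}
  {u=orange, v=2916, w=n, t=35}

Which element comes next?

U — repeats orange → yellow → green → blue → purple → red: orange, yellow, green, blue, purple, red, orange → yellow.
V: ×3 each step, so 4, 12, 36, 108, 324, 972, 2916 → 8748.
For the w, letters move forward 2 places in the alphabet: b, d, f, h, j, l, n → p.
T: 23, 25, 27, 29, 31, 33, 35 → 37 (+2 each step).
Putting it together: {u=yellow, v=8748, w=p, t=37}.

{u=yellow, v=8748, w=p, t=37}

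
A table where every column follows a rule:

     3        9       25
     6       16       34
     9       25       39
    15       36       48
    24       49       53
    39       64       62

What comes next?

63  81  67

First component: each term is the sum of the two before it, so 3, 6, 9, 15, 24, 39 → 63.
Second component: 9, 16, 25, 36, 49, 64 → 81 (perfect squares: 3², 4², 5², …).
For the third component, alternating steps +9, +5, +9, +5, …: 25, 34, 39, 48, 53, 62 → 67.
Combining the parts gives 63  81  67.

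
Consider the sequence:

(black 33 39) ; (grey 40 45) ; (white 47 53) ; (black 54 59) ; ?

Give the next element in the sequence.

(grey 61 67)

Shade: repeats black → grey → white, so black, grey, white, black → grey.
Second entry: +7 each step, so 33, 40, 47, 54 → 61.
For the third entry, alternating steps +6, +8, +6, +8, …: 39, 45, 53, 59 → 67.
Combining the parts gives (grey 61 67).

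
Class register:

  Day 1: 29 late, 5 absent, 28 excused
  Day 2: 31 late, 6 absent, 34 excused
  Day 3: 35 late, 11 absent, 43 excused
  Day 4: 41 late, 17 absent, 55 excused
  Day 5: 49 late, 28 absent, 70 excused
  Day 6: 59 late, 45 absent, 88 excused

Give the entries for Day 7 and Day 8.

For the late, differences are 2, 4, 6, … (increasing by 2 each time): 29, 31, 35, 41, 49, 59 → 71 → 85.
For the absent, each term is the sum of the two before it: 5, 6, 11, 17, 28, 45 → 73 → 118.
Excused: differences are 6, 9, 12, … (increasing by 3 each time), so 28, 34, 43, 55, 70, 88 → 109 → 133.
Putting the parts together: 71 late, 73 absent, 109 excused and then 85 late, 118 absent, 133 excused.

71 late, 73 absent, 109 excused; 85 late, 118 absent, 133 excused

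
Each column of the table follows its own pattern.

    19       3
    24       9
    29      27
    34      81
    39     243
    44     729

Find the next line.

First component — +5 each step: 19, 24, 29, 34, 39, 44 → 49.
Second component: ×3 each step, so 3, 9, 27, 81, 243, 729 → 2187.
So the next line is 49  2187.

49  2187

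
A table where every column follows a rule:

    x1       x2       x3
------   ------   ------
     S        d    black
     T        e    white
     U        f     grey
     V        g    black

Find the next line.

W  h  white

Column x1: letters move forward 1 place in the alphabet; S, T, U, V → W.
Column x2: d, e, f, g → h (letters move forward 1 place in the alphabet).
Column x3 goes black, white, grey, black → white (repeats black → white → grey).
Putting it together: W  h  white.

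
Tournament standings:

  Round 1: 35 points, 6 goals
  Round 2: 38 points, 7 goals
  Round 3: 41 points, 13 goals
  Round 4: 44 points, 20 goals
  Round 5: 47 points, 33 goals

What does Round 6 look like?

Points — +3 each step: 35, 38, 41, 44, 47 → 50.
Goals: 6, 7, 13, 20, 33 → 53 (each term is the sum of the two before it).
Combining the parts gives 50 points, 53 goals.

50 points, 53 goals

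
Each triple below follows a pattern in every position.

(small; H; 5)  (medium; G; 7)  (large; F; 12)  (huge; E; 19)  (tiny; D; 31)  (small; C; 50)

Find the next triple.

Size goes small, medium, large, huge, tiny, small → medium (repeats small → medium → large → huge → tiny).
Letter: letters move back 1 place in the alphabet, so H, G, F, E, D, C → B.
For the third entry, each term is the sum of the two before it: 5, 7, 12, 19, 31, 50 → 81.
So the next triple is (medium; B; 81).

(medium; B; 81)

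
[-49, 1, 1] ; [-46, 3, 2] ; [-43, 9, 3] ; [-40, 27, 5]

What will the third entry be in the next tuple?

Third entry: each term is the sum of the two before it, so 1, 2, 3, 5 → 8.

8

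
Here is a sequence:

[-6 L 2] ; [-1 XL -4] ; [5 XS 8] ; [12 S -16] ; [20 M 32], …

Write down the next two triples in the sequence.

[29 L -64], [39 XL 128]

First coordinate goes -6, -1, 5, 12, 20 → 29 → 39 (differences are 5, 6, 7, … (increasing by 1 each time)).
Size goes L, XL, XS, S, M → L → XL (runs through clothing sizes XS→XL).
Third coordinate — ×(-2) each step: 2, -4, 8, -16, 32 → -64 → 128.
Putting the parts together: [29 L -64] and then [39 XL 128].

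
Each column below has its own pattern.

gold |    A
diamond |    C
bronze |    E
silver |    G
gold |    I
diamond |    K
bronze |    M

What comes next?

Rank — repeats gold → diamond → bronze → silver: gold, diamond, bronze, silver, gold, diamond, bronze → silver.
Letter — letters move forward 2 places in the alphabet: A, C, E, G, I, K, M → O.
Putting it together: silver  O.

silver  O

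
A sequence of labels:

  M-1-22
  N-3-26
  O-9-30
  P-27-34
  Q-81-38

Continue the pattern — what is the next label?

Letter goes M, N, O, P, Q → R (letters move forward 1 place in the alphabet).
Second component: ×3 each step; 1, 3, 9, 27, 81 → 243.
Third component: +4 each step; 22, 26, 30, 34, 38 → 42.
Combining the parts gives R-243-42.

R-243-42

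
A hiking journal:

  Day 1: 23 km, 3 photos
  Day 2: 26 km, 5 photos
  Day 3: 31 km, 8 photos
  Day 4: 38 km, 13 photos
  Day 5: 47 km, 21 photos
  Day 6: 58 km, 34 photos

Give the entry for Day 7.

71 km, 55 photos

Km goes 23, 26, 31, 38, 47, 58 → 71 (differences are 3, 5, 7, … (increasing by 2 each time)).
Photos: each term is the sum of the two before it, so 3, 5, 8, 13, 21, 34 → 55.
Putting it together: 71 km, 55 photos.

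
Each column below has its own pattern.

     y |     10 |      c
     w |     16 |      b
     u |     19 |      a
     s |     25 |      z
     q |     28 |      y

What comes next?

o  34  x

For the first letter, letters move back 2 places in the alphabet: y, w, u, s, q → o.
Second component: alternating steps +6, +3, +6, +3, …; 10, 16, 19, 25, 28 → 34.
Second letter goes c, b, a, z, y → x (letters move back 1 place in the alphabet, wrapping A→Z).
Putting it together: o  34  x.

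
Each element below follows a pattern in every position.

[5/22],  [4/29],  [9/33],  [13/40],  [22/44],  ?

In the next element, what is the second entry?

For the second entry, alternating steps +7, +4, +7, +4, …: 22, 29, 33, 40, 44 → 51.

51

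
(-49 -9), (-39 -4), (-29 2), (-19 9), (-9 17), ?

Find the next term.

(1 26)

First value — +10 each step: -49, -39, -29, -19, -9 → 1.
Second value: differences are 5, 6, 7, … (increasing by 1 each time); -9, -4, 2, 9, 17 → 26.
So the next term is (1 26).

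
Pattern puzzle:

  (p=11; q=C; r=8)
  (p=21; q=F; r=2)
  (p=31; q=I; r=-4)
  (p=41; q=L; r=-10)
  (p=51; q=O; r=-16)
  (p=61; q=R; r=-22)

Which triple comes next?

(p=71; q=U; r=-28)

For the p, +10 each step: 11, 21, 31, 41, 51, 61 → 71.
Q: letters move forward 3 places in the alphabet, so C, F, I, L, O, R → U.
R — −6 each step: 8, 2, -4, -10, -16, -22 → -28.
So the next triple is (p=71; q=U; r=-28).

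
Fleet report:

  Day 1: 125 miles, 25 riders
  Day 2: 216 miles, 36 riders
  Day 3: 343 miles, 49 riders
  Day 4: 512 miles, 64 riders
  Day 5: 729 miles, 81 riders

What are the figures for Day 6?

1000 miles, 100 riders

For the miles, perfect cubes: 5³, 6³, 7³, …: 125, 216, 343, 512, 729 → 1000.
Riders — perfect squares: 5², 6², 7², …: 25, 36, 49, 64, 81 → 100.
So the next line is 1000 miles, 100 riders.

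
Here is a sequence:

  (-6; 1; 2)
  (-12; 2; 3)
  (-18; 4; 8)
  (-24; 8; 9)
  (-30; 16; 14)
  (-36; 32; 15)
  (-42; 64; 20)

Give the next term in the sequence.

First value: −6 each step; -6, -12, -18, -24, -30, -36, -42 → -48.
Second value: ×2 each step, so 1, 2, 4, 8, 16, 32, 64 → 128.
Third value goes 2, 3, 8, 9, 14, 15, 20 → 21 (alternating steps +1, +5, +1, +5, …).
Combining the parts gives (-48; 128; 21).

(-48; 128; 21)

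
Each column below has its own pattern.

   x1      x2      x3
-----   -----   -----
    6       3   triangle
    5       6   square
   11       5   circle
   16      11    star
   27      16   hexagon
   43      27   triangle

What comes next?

70  43  square

For the column x1, each term is the sum of the two before it: 6, 5, 11, 16, 27, 43 → 70.
Column x2 — always the previous value of the column x1: 3, 6, 5, 11, 16, 27 → 43.
For the column x3, repeats triangle → square → circle → star → hexagon: triangle, square, circle, star, hexagon, triangle → square.
Putting it together: 70  43  square.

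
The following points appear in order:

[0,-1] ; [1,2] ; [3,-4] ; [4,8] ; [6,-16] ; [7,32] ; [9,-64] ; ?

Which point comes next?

[10,128]

First coordinate: alternating steps +1, +2, +1, +2, …, so 0, 1, 3, 4, 6, 7, 9 → 10.
Second coordinate: ×(-2) each step; -1, 2, -4, 8, -16, 32, -64 → 128.
Combining the parts gives [10,128].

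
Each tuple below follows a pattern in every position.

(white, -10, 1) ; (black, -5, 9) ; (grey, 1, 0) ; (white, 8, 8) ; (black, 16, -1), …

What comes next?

(grey, 25, 7)

For the shade, repeats white → black → grey: white, black, grey, white, black → grey.
Second slot: differences are 5, 6, 7, … (increasing by 1 each time), so -10, -5, 1, 8, 16 → 25.
Third slot: 1, 9, 0, 8, -1 → 7 (alternating steps +8, −9, +8, −9, …).
So the next tuple is (grey, 25, 7).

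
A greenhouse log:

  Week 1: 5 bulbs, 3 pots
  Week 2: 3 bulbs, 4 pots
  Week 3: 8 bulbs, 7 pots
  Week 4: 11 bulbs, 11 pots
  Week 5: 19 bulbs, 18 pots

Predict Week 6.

Bulbs goes 5, 3, 8, 11, 19 → 30 (each term is the sum of the two before it).
Pots: each term is the sum of the two before it, so 3, 4, 7, 11, 18 → 29.
Combining the parts gives 30 bulbs, 29 pots.

30 bulbs, 29 pots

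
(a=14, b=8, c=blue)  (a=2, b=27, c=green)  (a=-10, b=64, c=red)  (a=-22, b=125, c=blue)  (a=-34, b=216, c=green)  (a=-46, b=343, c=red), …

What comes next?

(a=-58, b=512, c=blue)

A: 14, 2, -10, -22, -34, -46 → -58 (−12 each step).
B — perfect cubes: 2³, 3³, 4³, …: 8, 27, 64, 125, 216, 343 → 512.
C: blue, green, red, blue, green, red → blue (repeats blue → green → red).
So the next triple is (a=-58, b=512, c=blue).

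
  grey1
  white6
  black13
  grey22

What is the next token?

white33

Shade: repeats grey → white → black; grey, white, black, grey → white.
Second component: differences are 5, 7, 9, … (increasing by 2 each time); 1, 6, 13, 22 → 33.
Combining the parts gives white33.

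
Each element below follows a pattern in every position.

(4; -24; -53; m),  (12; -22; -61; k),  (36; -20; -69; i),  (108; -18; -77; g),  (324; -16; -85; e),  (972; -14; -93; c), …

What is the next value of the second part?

-12

First part — ×3 each step: 4, 12, 36, 108, 324, 972 → 2916.
Second part: +2 each step, so -24, -22, -20, -18, -16, -14 → -12.
Third part: -53, -61, -69, -77, -85, -93 → -101 (−8 each step).
Letter — letters move back 2 places in the alphabet: m, k, i, g, e, c → a.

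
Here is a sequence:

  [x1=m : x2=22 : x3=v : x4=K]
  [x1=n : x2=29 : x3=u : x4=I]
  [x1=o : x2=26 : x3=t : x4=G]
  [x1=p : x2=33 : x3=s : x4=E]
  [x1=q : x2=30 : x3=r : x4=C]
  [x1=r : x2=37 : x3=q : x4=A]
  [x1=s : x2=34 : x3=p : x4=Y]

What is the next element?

[x1=t : x2=41 : x3=o : x4=W]

X1: m, n, o, p, q, r, s → t (letters move forward 1 place in the alphabet).
X2 goes 22, 29, 26, 33, 30, 37, 34 → 41 (alternating steps +7, −3, +7, −3, …).
X3: letters move back 1 place in the alphabet; v, u, t, s, r, q, p → o.
X4: letters move back 2 places in the alphabet, wrapping A→Z, so K, I, G, E, C, A, Y → W.
Putting it together: [x1=t : x2=41 : x3=o : x4=W].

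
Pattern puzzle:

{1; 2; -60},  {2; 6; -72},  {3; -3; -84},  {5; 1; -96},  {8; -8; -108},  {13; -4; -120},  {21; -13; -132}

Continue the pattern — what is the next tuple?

First value: each term is the sum of the two before it; 1, 2, 3, 5, 8, 13, 21 → 34.
For the second value, alternating steps +4, −9, +4, −9, …: 2, 6, -3, 1, -8, -4, -13 → -9.
Third value — −12 each step: -60, -72, -84, -96, -108, -120, -132 → -144.
So the next tuple is {34; -9; -144}.

{34; -9; -144}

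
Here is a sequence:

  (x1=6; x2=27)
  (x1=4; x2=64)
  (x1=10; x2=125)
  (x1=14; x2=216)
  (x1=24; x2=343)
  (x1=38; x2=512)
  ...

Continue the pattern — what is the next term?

X1 — each term is the sum of the two before it: 6, 4, 10, 14, 24, 38 → 62.
X2 — perfect cubes: 3³, 4³, 5³, …: 27, 64, 125, 216, 343, 512 → 729.
Putting it together: (x1=62; x2=729).

(x1=62; x2=729)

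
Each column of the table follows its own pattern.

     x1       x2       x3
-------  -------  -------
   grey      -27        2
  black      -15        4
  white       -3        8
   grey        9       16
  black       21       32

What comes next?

Column x1: repeats grey → black → white; grey, black, white, grey, black → white.
Column x2: +12 each step; -27, -15, -3, 9, 21 → 33.
For the column x3, ×2 each step: 2, 4, 8, 16, 32 → 64.
So the next row is white  33  64.

white  33  64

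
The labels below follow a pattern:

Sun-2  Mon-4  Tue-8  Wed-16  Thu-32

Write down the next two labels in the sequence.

Fri-64, Sat-128

Day goes Sun, Mon, Tue, Wed, Thu → Fri → Sat (runs through the weekdays Mon→Sun).
Second component — ×2 each step: 2, 4, 8, 16, 32 → 64 → 128.
So the next two labels are Fri-64 and Sat-128.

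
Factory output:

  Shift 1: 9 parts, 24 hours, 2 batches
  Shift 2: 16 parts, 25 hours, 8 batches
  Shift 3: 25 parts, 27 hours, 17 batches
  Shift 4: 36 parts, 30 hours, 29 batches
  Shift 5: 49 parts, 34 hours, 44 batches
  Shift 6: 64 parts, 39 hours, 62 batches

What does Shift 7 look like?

Parts — perfect squares: 3², 4², 5², …: 9, 16, 25, 36, 49, 64 → 81.
Hours — differences are 1, 2, 3, … (increasing by 1 each time): 24, 25, 27, 30, 34, 39 → 45.
Batches: differences are 6, 9, 12, … (increasing by 3 each time); 2, 8, 17, 29, 44, 62 → 83.
Putting it together: 81 parts, 45 hours, 83 batches.

81 parts, 45 hours, 83 batches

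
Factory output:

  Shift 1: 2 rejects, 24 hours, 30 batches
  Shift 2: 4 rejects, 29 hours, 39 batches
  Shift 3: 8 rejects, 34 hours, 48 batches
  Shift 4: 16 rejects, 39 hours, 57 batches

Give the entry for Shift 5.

32 rejects, 44 hours, 66 batches

Rejects goes 2, 4, 8, 16 → 32 (×2 each step).
Hours — +5 each step: 24, 29, 34, 39 → 44.
Batches: +9 each step; 30, 39, 48, 57 → 66.
Putting it together: 32 rejects, 44 hours, 66 batches.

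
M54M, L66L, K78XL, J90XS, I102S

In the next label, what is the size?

Letter: letters move back 1 place in the alphabet, so M, L, K, J, I → H.
For the second component, +12 each step: 54, 66, 78, 90, 102 → 114.
Size: runs through clothing sizes XS→XL, so M, L, XL, XS, S → M.

M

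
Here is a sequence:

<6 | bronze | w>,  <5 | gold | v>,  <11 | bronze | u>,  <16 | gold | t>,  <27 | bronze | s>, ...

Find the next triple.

First value: each term is the sum of the two before it; 6, 5, 11, 16, 27 → 43.
For the rank, alternates bronze ↔ gold: bronze, gold, bronze, gold, bronze → gold.
For the letter, letters move back 1 place in the alphabet: w, v, u, t, s → r.
So the next triple is <43 | gold | r>.

<43 | gold | r>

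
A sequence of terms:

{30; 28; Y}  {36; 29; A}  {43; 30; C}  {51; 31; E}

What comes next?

First component goes 30, 36, 43, 51 → 60 (differences are 6, 7, 8, … (increasing by 1 each time)).
Second component — +1 each step: 28, 29, 30, 31 → 32.
Letter goes Y, A, C, E → G (letters move forward 2 places in the alphabet, wrapping Z→A).
So the next term is {60; 32; G}.

{60; 32; G}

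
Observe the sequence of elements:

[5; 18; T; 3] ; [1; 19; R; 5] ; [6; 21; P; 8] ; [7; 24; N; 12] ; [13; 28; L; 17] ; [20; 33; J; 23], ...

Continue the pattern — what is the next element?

[33; 39; H; 30]

For the first slot, each term is the sum of the two before it: 5, 1, 6, 7, 13, 20 → 33.
Second slot — differences are 1, 2, 3, … (increasing by 1 each time): 18, 19, 21, 24, 28, 33 → 39.
Letter: letters move back 2 places in the alphabet; T, R, P, N, L, J → H.
Fourth slot: differences are 2, 3, 4, … (increasing by 1 each time); 3, 5, 8, 12, 17, 23 → 30.
So the next element is [33; 39; H; 30].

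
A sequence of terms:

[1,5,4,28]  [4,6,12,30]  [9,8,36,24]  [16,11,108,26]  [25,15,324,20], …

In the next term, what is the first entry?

36

First entry: perfect squares: 1², 2², 3², …, so 1, 4, 9, 16, 25 → 36.
Second entry: differences are 1, 2, 3, … (increasing by 1 each time), so 5, 6, 8, 11, 15 → 20.
Third entry: ×3 each step, so 4, 12, 36, 108, 324 → 972.
For the fourth entry, alternating steps +2, −6, +2, −6, …: 28, 30, 24, 26, 20 → 22.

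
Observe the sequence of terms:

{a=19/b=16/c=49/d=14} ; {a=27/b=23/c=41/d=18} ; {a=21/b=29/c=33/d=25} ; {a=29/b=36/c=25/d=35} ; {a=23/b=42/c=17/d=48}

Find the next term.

A: alternating steps +8, −6, +8, −6, …; 19, 27, 21, 29, 23 → 31.
B: alternating steps +7, +6, +7, +6, …; 16, 23, 29, 36, 42 → 49.
C — −8 each step: 49, 41, 33, 25, 17 → 9.
D: differences are 4, 7, 10, … (increasing by 3 each time); 14, 18, 25, 35, 48 → 64.
So the next term is {a=31/b=49/c=9/d=64}.

{a=31/b=49/c=9/d=64}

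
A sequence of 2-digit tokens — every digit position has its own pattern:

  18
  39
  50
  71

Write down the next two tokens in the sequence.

For the first digit, +2 each step, mod 10: 1, 3, 5, 7 → 9 → 1.
Second digit: +1 each step, mod 10; 8, 9, 0, 1 → 2 → 3.
Putting the parts together: 92 and then 13.

92 then 13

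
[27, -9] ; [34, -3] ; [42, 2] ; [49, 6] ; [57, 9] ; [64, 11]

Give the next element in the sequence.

[72, 12]

First component — alternating steps +7, +8, +7, +8, …: 27, 34, 42, 49, 57, 64 → 72.
Second component: -9, -3, 2, 6, 9, 11 → 12 (differences are 6, 5, 4, … (decreasing by 1 each time)).
So the next element is [72, 12].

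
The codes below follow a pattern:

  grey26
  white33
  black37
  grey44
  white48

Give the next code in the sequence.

Shade: grey, white, black, grey, white → black (repeats grey → white → black).
For the second component, alternating steps +7, +4, +7, +4, …: 26, 33, 37, 44, 48 → 55.
So the next code is black55.

black55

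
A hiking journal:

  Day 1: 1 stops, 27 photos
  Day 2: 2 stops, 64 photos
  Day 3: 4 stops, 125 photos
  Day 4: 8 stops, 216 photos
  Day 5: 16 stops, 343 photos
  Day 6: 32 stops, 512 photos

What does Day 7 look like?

Stops: ×2 each step, so 1, 2, 4, 8, 16, 32 → 64.
Photos: perfect cubes: 3³, 4³, 5³, …, so 27, 64, 125, 216, 343, 512 → 729.
So the next record is 64 stops, 729 photos.

64 stops, 729 photos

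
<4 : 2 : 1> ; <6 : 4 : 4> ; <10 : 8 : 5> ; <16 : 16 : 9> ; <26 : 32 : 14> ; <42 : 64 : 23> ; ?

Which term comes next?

<68 : 128 : 37>

For the first component, each term is the sum of the two before it: 4, 6, 10, 16, 26, 42 → 68.
For the second component, ×2 each step: 2, 4, 8, 16, 32, 64 → 128.
Third component goes 1, 4, 5, 9, 14, 23 → 37 (each term is the sum of the two before it).
Combining the parts gives <68 : 128 : 37>.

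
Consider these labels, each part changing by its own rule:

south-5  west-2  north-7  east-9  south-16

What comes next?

Direction goes south, west, north, east, south → west (repeats south → west → north → east).
Second component: 5, 2, 7, 9, 16 → 25 (each term is the sum of the two before it).
So the next label is west-25.

west-25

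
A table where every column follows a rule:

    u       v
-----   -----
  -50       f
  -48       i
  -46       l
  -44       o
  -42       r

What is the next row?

-40  u

For the column u, +2 each step: -50, -48, -46, -44, -42 → -40.
Column v — letters move forward 3 places in the alphabet: f, i, l, o, r → u.
Combining the parts gives -40  u.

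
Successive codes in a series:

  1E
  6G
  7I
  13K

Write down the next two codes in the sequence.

20M then 33O

For the first component, each term is the sum of the two before it: 1, 6, 7, 13 → 20 → 33.
Letter goes E, G, I, K → M → O (letters move forward 2 places in the alphabet).
Putting the parts together: 20M and then 33O.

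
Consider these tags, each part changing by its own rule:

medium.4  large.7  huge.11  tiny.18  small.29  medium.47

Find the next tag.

Size goes medium, large, huge, tiny, small, medium → large (repeats medium → large → huge → tiny → small).
Second component goes 4, 7, 11, 18, 29, 47 → 76 (each term is the sum of the two before it).
Putting it together: large.76.

large.76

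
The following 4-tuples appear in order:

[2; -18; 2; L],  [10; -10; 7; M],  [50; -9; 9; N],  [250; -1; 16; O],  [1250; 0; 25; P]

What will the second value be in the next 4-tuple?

For the second value, alternating steps +8, +1, +8, +1, …: -18, -10, -9, -1, 0 → 8.

8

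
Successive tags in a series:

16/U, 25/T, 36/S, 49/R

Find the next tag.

First component: perfect squares: 4², 5², 6², …; 16, 25, 36, 49 → 64.
Letter — letters move back 1 place in the alphabet: U, T, S, R → Q.
So the next tag is 64/Q.

64/Q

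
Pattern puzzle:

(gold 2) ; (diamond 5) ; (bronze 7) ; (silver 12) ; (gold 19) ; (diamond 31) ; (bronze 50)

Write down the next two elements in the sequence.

(silver 81), (gold 131)

Rank: repeats gold → diamond → bronze → silver; gold, diamond, bronze, silver, gold, diamond, bronze → silver → gold.
Second part: each term is the sum of the two before it; 2, 5, 7, 12, 19, 31, 50 → 81 → 131.
So the next two elements are (silver 81) and (gold 131).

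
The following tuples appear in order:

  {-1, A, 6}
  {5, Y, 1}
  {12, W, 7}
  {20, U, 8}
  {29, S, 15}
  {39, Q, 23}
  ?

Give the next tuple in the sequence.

First slot — differences are 6, 7, 8, … (increasing by 1 each time): -1, 5, 12, 20, 29, 39 → 50.
Letter — letters move back 2 places in the alphabet, wrapping A→Z: A, Y, W, U, S, Q → O.
For the third slot, each term is the sum of the two before it: 6, 1, 7, 8, 15, 23 → 38.
Combining the parts gives {50, O, 38}.

{50, O, 38}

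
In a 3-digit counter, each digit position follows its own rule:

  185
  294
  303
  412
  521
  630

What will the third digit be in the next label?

9

Third digit: 5, 4, 3, 2, 1, 0 → 9 (−1 each step, mod 10).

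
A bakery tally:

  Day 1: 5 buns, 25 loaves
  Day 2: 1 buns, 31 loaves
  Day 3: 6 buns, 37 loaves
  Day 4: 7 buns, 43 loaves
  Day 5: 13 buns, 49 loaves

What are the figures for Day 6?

20 buns, 55 loaves

Buns: each term is the sum of the two before it; 5, 1, 6, 7, 13 → 20.
Loaves: +6 each step; 25, 31, 37, 43, 49 → 55.
Combining the parts gives 20 buns, 55 loaves.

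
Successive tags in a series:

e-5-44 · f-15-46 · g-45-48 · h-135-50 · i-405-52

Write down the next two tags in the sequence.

Letter — letters move forward 1 place in the alphabet: e, f, g, h, i → j → k.
Second component — ×3 each step: 5, 15, 45, 135, 405 → 1215 → 3645.
Third component: 44, 46, 48, 50, 52 → 54 → 56 (+2 each step).
So the next two tags are j-1215-54 and k-3645-56.

j-1215-54, k-3645-56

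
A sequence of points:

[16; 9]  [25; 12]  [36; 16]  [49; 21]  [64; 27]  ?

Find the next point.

First entry: 16, 25, 36, 49, 64 → 81 (perfect squares: 4², 5², 6², …).
Second entry goes 9, 12, 16, 21, 27 → 34 (differences are 3, 4, 5, … (increasing by 1 each time)).
Putting it together: [81; 34].

[81; 34]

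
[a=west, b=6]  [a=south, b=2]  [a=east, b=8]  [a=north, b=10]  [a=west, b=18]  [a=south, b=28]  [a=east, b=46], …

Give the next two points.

A goes west, south, east, north, west, south, east → north → west (repeats west → south → east → north).
B: each term is the sum of the two before it; 6, 2, 8, 10, 18, 28, 46 → 74 → 120.
So the next two points are [a=north, b=74] and [a=west, b=120].

[a=north, b=74], [a=west, b=120]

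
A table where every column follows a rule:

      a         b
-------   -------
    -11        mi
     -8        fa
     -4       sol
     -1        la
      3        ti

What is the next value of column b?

do

For the column a, alternating steps +3, +4, +3, +4, …: -11, -8, -4, -1, 3 → 6.
Column b: runs through the solfège scale do→ti; mi, fa, sol, la, ti → do.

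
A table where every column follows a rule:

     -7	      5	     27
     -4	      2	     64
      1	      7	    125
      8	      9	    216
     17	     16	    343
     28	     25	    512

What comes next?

41  41  729

First component: differences are 3, 5, 7, … (increasing by 2 each time); -7, -4, 1, 8, 17, 28 → 41.
For the second component, each term is the sum of the two before it: 5, 2, 7, 9, 16, 25 → 41.
Third component: 27, 64, 125, 216, 343, 512 → 729 (perfect cubes: 3³, 4³, 5³, …).
Combining the parts gives 41  41  729.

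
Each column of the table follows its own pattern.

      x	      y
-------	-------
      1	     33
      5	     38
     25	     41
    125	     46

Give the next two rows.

Column x: ×5 each step; 1, 5, 25, 125 → 625 → 3125.
For the column y, alternating steps +5, +3, +5, +3, …: 33, 38, 41, 46 → 49 → 54.
Putting the parts together: 625  49 and then 3125  54.

625  49; 3125  54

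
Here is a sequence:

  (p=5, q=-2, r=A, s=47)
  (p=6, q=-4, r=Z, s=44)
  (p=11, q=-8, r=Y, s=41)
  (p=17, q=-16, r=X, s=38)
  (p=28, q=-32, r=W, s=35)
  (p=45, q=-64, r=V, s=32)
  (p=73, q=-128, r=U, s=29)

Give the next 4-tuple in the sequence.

(p=118, q=-256, r=T, s=26)

P: each term is the sum of the two before it; 5, 6, 11, 17, 28, 45, 73 → 118.
Q: -2, -4, -8, -16, -32, -64, -128 → -256 (×2 each step).
R: letters move back 1 place in the alphabet, wrapping A→Z; A, Z, Y, X, W, V, U → T.
S: −3 each step; 47, 44, 41, 38, 35, 32, 29 → 26.
So the next 4-tuple is (p=118, q=-256, r=T, s=26).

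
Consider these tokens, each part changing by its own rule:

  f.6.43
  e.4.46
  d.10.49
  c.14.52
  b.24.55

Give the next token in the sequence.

a.38.58

Letter: f, e, d, c, b → a (letters move back 1 place in the alphabet).
Second component: each term is the sum of the two before it, so 6, 4, 10, 14, 24 → 38.
Third component — +3 each step: 43, 46, 49, 52, 55 → 58.
So the next token is a.38.58.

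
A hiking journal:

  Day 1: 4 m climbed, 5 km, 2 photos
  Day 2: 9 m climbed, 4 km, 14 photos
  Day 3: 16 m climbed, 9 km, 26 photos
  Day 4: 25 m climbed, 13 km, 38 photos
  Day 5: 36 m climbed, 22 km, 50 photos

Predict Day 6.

For the m climbed, perfect squares: 2², 3², 4², …: 4, 9, 16, 25, 36 → 49.
Km — each term is the sum of the two before it: 5, 4, 9, 13, 22 → 35.
Photos: +12 each step, so 2, 14, 26, 38, 50 → 62.
Putting it together: 49 m climbed, 35 km, 62 photos.

49 m climbed, 35 km, 62 photos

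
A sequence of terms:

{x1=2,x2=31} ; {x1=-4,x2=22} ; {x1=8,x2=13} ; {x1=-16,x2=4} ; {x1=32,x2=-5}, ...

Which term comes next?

X1: ×(-2) each step, so 2, -4, 8, -16, 32 → -64.
X2: −9 each step, so 31, 22, 13, 4, -5 → -14.
So the next term is {x1=-64,x2=-14}.

{x1=-64,x2=-14}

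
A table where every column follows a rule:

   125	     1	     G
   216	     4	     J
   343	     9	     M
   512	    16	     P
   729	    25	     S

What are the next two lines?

First component: perfect cubes: 5³, 6³, 7³, …, so 125, 216, 343, 512, 729 → 1000 → 1331.
Second component — differences are 3, 5, 7, … (increasing by 2 each time): 1, 4, 9, 16, 25 → 36 → 49.
Letter goes G, J, M, P, S → V → Y (letters move forward 3 places in the alphabet).
So the next two lines are 1000  36  V and 1331  49  Y.

1000  36  V; 1331  49  Y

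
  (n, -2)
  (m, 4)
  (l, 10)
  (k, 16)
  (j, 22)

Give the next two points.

Letter: n, m, l, k, j → i → h (letters move back 1 place in the alphabet).
Second slot: +6 each step, so -2, 4, 10, 16, 22 → 28 → 34.
Putting the parts together: (i, 28) and then (h, 34).

(i, 28), (h, 34)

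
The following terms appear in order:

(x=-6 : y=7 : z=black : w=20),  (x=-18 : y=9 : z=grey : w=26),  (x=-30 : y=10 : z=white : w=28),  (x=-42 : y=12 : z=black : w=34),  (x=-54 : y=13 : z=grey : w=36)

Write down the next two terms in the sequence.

For the x, −12 each step: -6, -18, -30, -42, -54 → -66 → -78.
Y — alternating steps +2, +1, +2, +1, …: 7, 9, 10, 12, 13 → 15 → 16.
Z: black, grey, white, black, grey → white → black (repeats black → grey → white).
W — alternating steps +6, +2, +6, +2, …: 20, 26, 28, 34, 36 → 42 → 44.
Putting the parts together: (x=-66 : y=15 : z=white : w=42) and then (x=-78 : y=16 : z=black : w=44).

(x=-66 : y=15 : z=white : w=42), (x=-78 : y=16 : z=black : w=44)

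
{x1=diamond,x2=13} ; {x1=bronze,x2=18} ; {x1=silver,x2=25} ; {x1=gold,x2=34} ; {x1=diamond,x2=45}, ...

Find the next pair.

X1: repeats diamond → bronze → silver → gold, so diamond, bronze, silver, gold, diamond → bronze.
X2: differences are 5, 7, 9, … (increasing by 2 each time); 13, 18, 25, 34, 45 → 58.
Putting it together: {x1=bronze,x2=58}.

{x1=bronze,x2=58}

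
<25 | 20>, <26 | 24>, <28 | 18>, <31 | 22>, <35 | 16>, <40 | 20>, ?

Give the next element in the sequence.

<46 | 14>

For the first entry, differences are 1, 2, 3, … (increasing by 1 each time): 25, 26, 28, 31, 35, 40 → 46.
Second entry: alternating steps +4, −6, +4, −6, …; 20, 24, 18, 22, 16, 20 → 14.
Putting it together: <46 | 14>.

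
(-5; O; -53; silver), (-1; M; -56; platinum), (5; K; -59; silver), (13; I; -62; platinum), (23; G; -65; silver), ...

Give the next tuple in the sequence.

First coordinate: differences are 4, 6, 8, … (increasing by 2 each time); -5, -1, 5, 13, 23 → 35.
Letter: letters move back 2 places in the alphabet, so O, M, K, I, G → E.
Third coordinate: −3 each step; -53, -56, -59, -62, -65 → -68.
Metal goes silver, platinum, silver, platinum, silver → platinum (alternates silver ↔ platinum).
Putting it together: (35; E; -68; platinum).

(35; E; -68; platinum)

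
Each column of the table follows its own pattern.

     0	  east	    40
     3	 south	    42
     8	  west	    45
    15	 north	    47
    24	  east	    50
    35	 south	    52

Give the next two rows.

48  west  55; 63  north  57

First component: differences are 3, 5, 7, … (increasing by 2 each time); 0, 3, 8, 15, 24, 35 → 48 → 63.
Direction goes east, south, west, north, east, south → west → north (repeats east → south → west → north).
Third component — alternating steps +2, +3, +2, +3, …: 40, 42, 45, 47, 50, 52 → 55 → 57.
So the next two rows are 48  west  55 and 63  north  57.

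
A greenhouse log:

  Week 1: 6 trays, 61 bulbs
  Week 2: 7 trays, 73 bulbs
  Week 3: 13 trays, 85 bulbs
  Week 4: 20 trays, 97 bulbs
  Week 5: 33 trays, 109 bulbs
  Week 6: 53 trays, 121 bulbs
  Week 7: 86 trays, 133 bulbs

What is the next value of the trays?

Trays: 6, 7, 13, 20, 33, 53, 86 → 139 (each term is the sum of the two before it).

139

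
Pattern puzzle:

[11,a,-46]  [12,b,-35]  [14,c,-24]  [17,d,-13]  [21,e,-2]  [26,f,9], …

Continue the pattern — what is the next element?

[32,g,20]

First coordinate: differences are 1, 2, 3, … (increasing by 1 each time); 11, 12, 14, 17, 21, 26 → 32.
For the letter, letters move forward 1 place in the alphabet: a, b, c, d, e, f → g.
Third coordinate — +11 each step: -46, -35, -24, -13, -2, 9 → 20.
Putting it together: [32,g,20].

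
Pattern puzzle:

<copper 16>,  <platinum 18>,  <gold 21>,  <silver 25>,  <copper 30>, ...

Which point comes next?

Metal: copper, platinum, gold, silver, copper → platinum (repeats copper → platinum → gold → silver).
Second coordinate: differences are 2, 3, 4, … (increasing by 1 each time); 16, 18, 21, 25, 30 → 36.
So the next point is <platinum 36>.

<platinum 36>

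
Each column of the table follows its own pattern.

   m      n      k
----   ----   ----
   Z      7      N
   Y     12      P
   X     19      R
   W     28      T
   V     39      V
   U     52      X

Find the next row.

Column m: letters move back 1 place in the alphabet, so Z, Y, X, W, V, U → T.
Column n: differences are 5, 7, 9, … (increasing by 2 each time), so 7, 12, 19, 28, 39, 52 → 67.
Column k goes N, P, R, T, V, X → Z (letters move forward 2 places in the alphabet).
Putting it together: T  67  Z.

T  67  Z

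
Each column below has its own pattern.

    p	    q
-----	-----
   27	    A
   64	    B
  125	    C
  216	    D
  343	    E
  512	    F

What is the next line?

Column p goes 27, 64, 125, 216, 343, 512 → 729 (perfect cubes: 3³, 4³, 5³, …).
For the column q, letters move forward 1 place in the alphabet: A, B, C, D, E, F → G.
Putting it together: 729  G.

729  G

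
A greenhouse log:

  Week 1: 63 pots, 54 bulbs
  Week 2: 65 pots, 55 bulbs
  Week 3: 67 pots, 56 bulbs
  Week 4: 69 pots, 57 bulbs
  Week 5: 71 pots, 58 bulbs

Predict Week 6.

Pots: +2 each step; 63, 65, 67, 69, 71 → 73.
Bulbs: +1 each step, so 54, 55, 56, 57, 58 → 59.
Combining the parts gives 73 pots, 59 bulbs.

73 pots, 59 bulbs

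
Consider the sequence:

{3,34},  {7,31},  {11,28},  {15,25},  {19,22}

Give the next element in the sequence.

First part — +4 each step: 3, 7, 11, 15, 19 → 23.
Second part: −3 each step, so 34, 31, 28, 25, 22 → 19.
Combining the parts gives {23,19}.

{23,19}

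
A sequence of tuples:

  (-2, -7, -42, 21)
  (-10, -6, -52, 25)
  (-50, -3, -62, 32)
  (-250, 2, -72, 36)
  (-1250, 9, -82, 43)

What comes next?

First entry: ×5 each step; -2, -10, -50, -250, -1250 → -6250.
Second entry: -7, -6, -3, 2, 9 → 18 (differences are 1, 3, 5, … (increasing by 2 each time)).
Third entry: −10 each step, so -42, -52, -62, -72, -82 → -92.
Fourth entry: 21, 25, 32, 36, 43 → 47 (alternating steps +4, +7, +4, +7, …).
Combining the parts gives (-6250, 18, -92, 47).

(-6250, 18, -92, 47)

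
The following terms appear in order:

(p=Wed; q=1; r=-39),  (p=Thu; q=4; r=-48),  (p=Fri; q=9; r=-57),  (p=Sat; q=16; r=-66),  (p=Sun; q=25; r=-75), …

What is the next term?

(p=Mon; q=36; r=-84)

For the p, runs through the weekdays Mon→Sun: Wed, Thu, Fri, Sat, Sun → Mon.
Q: perfect squares: 1², 2², 3², …, so 1, 4, 9, 16, 25 → 36.
R — −9 each step: -39, -48, -57, -66, -75 → -84.
So the next term is (p=Mon; q=36; r=-84).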